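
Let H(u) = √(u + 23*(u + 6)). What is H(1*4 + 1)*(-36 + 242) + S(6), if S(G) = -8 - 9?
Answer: -17 + 206*√258 ≈ 3291.9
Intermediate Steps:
S(G) = -17
H(u) = √(138 + 24*u) (H(u) = √(u + 23*(6 + u)) = √(u + (138 + 23*u)) = √(138 + 24*u))
H(1*4 + 1)*(-36 + 242) + S(6) = √(138 + 24*(1*4 + 1))*(-36 + 242) - 17 = √(138 + 24*(4 + 1))*206 - 17 = √(138 + 24*5)*206 - 17 = √(138 + 120)*206 - 17 = √258*206 - 17 = 206*√258 - 17 = -17 + 206*√258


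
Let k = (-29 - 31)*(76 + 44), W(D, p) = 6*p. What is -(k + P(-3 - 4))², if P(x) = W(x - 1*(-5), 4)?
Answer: -51494976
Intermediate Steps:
k = -7200 (k = -60*120 = -7200)
P(x) = 24 (P(x) = 6*4 = 24)
-(k + P(-3 - 4))² = -(-7200 + 24)² = -1*(-7176)² = -1*51494976 = -51494976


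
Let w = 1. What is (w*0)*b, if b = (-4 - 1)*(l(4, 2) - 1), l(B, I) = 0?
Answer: 0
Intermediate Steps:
b = 5 (b = (-4 - 1)*(0 - 1) = -5*(-1) = 5)
(w*0)*b = (1*0)*5 = 0*5 = 0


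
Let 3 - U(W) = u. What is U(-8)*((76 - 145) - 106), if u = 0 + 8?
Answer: 875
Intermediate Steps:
u = 8
U(W) = -5 (U(W) = 3 - 1*8 = 3 - 8 = -5)
U(-8)*((76 - 145) - 106) = -5*((76 - 145) - 106) = -5*(-69 - 106) = -5*(-175) = 875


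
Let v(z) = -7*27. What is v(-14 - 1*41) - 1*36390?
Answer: -36579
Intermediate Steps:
v(z) = -189
v(-14 - 1*41) - 1*36390 = -189 - 1*36390 = -189 - 36390 = -36579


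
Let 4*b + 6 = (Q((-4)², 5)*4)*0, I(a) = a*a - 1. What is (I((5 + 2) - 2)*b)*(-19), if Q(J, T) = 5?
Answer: 684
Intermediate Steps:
I(a) = -1 + a² (I(a) = a² - 1 = -1 + a²)
b = -3/2 (b = -3/2 + ((5*4)*0)/4 = -3/2 + (20*0)/4 = -3/2 + (¼)*0 = -3/2 + 0 = -3/2 ≈ -1.5000)
(I((5 + 2) - 2)*b)*(-19) = ((-1 + ((5 + 2) - 2)²)*(-3/2))*(-19) = ((-1 + (7 - 2)²)*(-3/2))*(-19) = ((-1 + 5²)*(-3/2))*(-19) = ((-1 + 25)*(-3/2))*(-19) = (24*(-3/2))*(-19) = -36*(-19) = 684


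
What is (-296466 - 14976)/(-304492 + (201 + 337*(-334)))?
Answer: 311442/416849 ≈ 0.74713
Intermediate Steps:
(-296466 - 14976)/(-304492 + (201 + 337*(-334))) = -311442/(-304492 + (201 - 112558)) = -311442/(-304492 - 112357) = -311442/(-416849) = -311442*(-1/416849) = 311442/416849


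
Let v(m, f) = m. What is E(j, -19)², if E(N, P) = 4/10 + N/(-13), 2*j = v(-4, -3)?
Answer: 1296/4225 ≈ 0.30675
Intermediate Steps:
j = -2 (j = (½)*(-4) = -2)
E(N, P) = ⅖ - N/13 (E(N, P) = 4*(⅒) + N*(-1/13) = ⅖ - N/13)
E(j, -19)² = (⅖ - 1/13*(-2))² = (⅖ + 2/13)² = (36/65)² = 1296/4225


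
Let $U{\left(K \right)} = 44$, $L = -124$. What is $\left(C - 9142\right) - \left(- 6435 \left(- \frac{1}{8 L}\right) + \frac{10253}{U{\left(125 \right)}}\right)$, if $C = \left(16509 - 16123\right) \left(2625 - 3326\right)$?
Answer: $- \frac{3054863895}{10912} \approx -2.7995 \cdot 10^{5}$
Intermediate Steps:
$C = -270586$ ($C = 386 \left(-701\right) = -270586$)
$\left(C - 9142\right) - \left(- 6435 \left(- \frac{1}{8 L}\right) + \frac{10253}{U{\left(125 \right)}}\right) = \left(-270586 - 9142\right) + \left(\frac{6435}{\left(-124\right) \left(-8\right)} - \frac{10253}{44}\right) = -279728 + \left(\frac{6435}{992} - \frac{10253}{44}\right) = -279728 - \frac{2471959}{10912} = - \frac{3054863895}{10912}$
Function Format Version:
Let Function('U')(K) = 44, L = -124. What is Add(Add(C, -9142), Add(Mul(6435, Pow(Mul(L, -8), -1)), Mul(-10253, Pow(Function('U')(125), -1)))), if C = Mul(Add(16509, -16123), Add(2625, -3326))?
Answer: Rational(-3054863895, 10912) ≈ -2.7995e+5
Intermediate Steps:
C = -270586 (C = Mul(386, -701) = -270586)
Add(Add(C, -9142), Add(Mul(6435, Pow(Mul(L, -8), -1)), Mul(-10253, Pow(Function('U')(125), -1)))) = Add(Add(-270586, -9142), Add(Mul(6435, Pow(Mul(-124, -8), -1)), Mul(-10253, Pow(44, -1)))) = Add(-279728, Add(Mul(6435, Pow(992, -1)), Mul(-10253, Rational(1, 44)))) = Add(-279728, Add(Mul(6435, Rational(1, 992)), Rational(-10253, 44))) = Add(-279728, Add(Rational(6435, 992), Rational(-10253, 44))) = Add(-279728, Rational(-2471959, 10912)) = Rational(-3054863895, 10912)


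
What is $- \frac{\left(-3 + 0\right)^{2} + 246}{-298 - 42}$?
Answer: $\frac{3}{4} \approx 0.75$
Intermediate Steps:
$- \frac{\left(-3 + 0\right)^{2} + 246}{-298 - 42} = - \frac{\left(-3\right)^{2} + 246}{-340} = - \frac{\left(9 + 246\right) \left(-1\right)}{340} = - \frac{255 \left(-1\right)}{340} = \left(-1\right) \left(- \frac{3}{4}\right) = \frac{3}{4}$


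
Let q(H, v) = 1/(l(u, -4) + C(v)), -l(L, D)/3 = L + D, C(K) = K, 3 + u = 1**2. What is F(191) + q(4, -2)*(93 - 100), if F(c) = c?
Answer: 3049/16 ≈ 190.56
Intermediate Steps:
u = -2 (u = -3 + 1**2 = -3 + 1 = -2)
l(L, D) = -3*D - 3*L (l(L, D) = -3*(L + D) = -3*(D + L) = -3*D - 3*L)
q(H, v) = 1/(18 + v) (q(H, v) = 1/((-3*(-4) - 3*(-2)) + v) = 1/((12 + 6) + v) = 1/(18 + v))
F(191) + q(4, -2)*(93 - 100) = 191 + (93 - 100)/(18 - 2) = 191 - 7/16 = 3049/16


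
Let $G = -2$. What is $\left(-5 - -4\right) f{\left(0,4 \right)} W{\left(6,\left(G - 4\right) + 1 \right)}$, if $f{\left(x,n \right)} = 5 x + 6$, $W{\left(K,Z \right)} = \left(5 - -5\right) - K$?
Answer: $-24$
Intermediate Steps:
$W{\left(K,Z \right)} = 10 - K$ ($W{\left(K,Z \right)} = \left(5 + 5\right) - K = 10 - K$)
$f{\left(x,n \right)} = 6 + 5 x$
$\left(-5 - -4\right) f{\left(0,4 \right)} W{\left(6,\left(G - 4\right) + 1 \right)} = \left(-5 - -4\right) \left(6 + 5 \cdot 0\right) \left(10 - 6\right) = \left(-5 + 4\right) \left(6 + 0\right) \left(10 - 6\right) = \left(-1\right) 6 \cdot 4 = \left(-6\right) 4 = -24$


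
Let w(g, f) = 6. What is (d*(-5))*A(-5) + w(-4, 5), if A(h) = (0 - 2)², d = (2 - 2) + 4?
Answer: -74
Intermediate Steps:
d = 4 (d = 0 + 4 = 4)
A(h) = 4 (A(h) = (-2)² = 4)
(d*(-5))*A(-5) + w(-4, 5) = (4*(-5))*4 + 6 = -20*4 + 6 = -80 + 6 = -74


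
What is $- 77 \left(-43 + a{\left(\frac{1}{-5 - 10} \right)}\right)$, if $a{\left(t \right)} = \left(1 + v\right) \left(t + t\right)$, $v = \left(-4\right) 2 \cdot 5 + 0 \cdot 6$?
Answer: $\frac{14553}{5} \approx 2910.6$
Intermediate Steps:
$v = -40$ ($v = \left(-8\right) 5 + 0 = -40 + 0 = -40$)
$a{\left(t \right)} = - 78 t$ ($a{\left(t \right)} = \left(1 - 40\right) \left(t + t\right) = - 39 \cdot 2 t = - 78 t$)
$- 77 \left(-43 + a{\left(\frac{1}{-5 - 10} \right)}\right) = - 77 \left(-43 - \frac{78}{-5 - 10}\right) = - 77 \left(-43 - \frac{78}{-15}\right) = - 77 \left(-43 - - \frac{26}{5}\right) = - 77 \left(-43 + \frac{26}{5}\right) = \left(-77\right) \left(- \frac{189}{5}\right) = \frac{14553}{5}$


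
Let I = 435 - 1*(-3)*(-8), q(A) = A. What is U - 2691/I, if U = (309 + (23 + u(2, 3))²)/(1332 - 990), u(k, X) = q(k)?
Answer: -89408/23427 ≈ -3.8165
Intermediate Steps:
u(k, X) = k
I = 411 (I = 435 + 3*(-8) = 435 - 24 = 411)
U = 467/171 (U = (309 + (23 + 2)²)/(1332 - 990) = (309 + 25²)/342 = (309 + 625)*(1/342) = 934*(1/342) = 467/171 ≈ 2.7310)
U - 2691/I = 467/171 - 2691/411 = 467/171 - 1*897/137 = 467/171 - 897/137 = -89408/23427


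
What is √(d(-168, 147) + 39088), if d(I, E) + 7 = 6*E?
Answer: √39963 ≈ 199.91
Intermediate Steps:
d(I, E) = -7 + 6*E
√(d(-168, 147) + 39088) = √((-7 + 6*147) + 39088) = √((-7 + 882) + 39088) = √(875 + 39088) = √39963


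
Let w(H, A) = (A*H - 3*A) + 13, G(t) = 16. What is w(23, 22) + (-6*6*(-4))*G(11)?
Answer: 2757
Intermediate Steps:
w(H, A) = 13 - 3*A + A*H (w(H, A) = (-3*A + A*H) + 13 = 13 - 3*A + A*H)
w(23, 22) + (-6*6*(-4))*G(11) = (13 - 3*22 + 22*23) + (-6*6*(-4))*16 = (13 - 66 + 506) - 36*(-4)*16 = 453 + 144*16 = 453 + 2304 = 2757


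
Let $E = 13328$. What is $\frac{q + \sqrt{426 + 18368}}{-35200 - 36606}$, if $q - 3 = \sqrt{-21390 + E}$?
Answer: $- \frac{3}{71806} - \frac{\sqrt{18794}}{71806} - \frac{i \sqrt{8062}}{71806} \approx -0.001951 - 0.0012504 i$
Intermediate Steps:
$q = 3 + i \sqrt{8062}$ ($q = 3 + \sqrt{-21390 + 13328} = 3 + \sqrt{-8062} = 3 + i \sqrt{8062} \approx 3.0 + 89.789 i$)
$\frac{q + \sqrt{426 + 18368}}{-35200 - 36606} = \frac{\left(3 + i \sqrt{8062}\right) + \sqrt{426 + 18368}}{-35200 - 36606} = \frac{\left(3 + i \sqrt{8062}\right) + \sqrt{18794}}{-71806} = \left(3 + \sqrt{18794} + i \sqrt{8062}\right) \left(- \frac{1}{71806}\right) = - \frac{3}{71806} - \frac{\sqrt{18794}}{71806} - \frac{i \sqrt{8062}}{71806}$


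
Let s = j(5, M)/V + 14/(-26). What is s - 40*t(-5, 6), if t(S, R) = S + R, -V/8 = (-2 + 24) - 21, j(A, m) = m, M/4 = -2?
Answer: -514/13 ≈ -39.538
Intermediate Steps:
M = -8 (M = 4*(-2) = -8)
V = -8 (V = -8*((-2 + 24) - 21) = -8*(22 - 21) = -8*1 = -8)
t(S, R) = R + S
s = 6/13 (s = -8/(-8) + 14/(-26) = -8*(-⅛) + 14*(-1/26) = 1 - 7/13 = 6/13 ≈ 0.46154)
s - 40*t(-5, 6) = 6/13 - 40*(6 - 5) = 6/13 - 40*1 = 6/13 - 40 = -514/13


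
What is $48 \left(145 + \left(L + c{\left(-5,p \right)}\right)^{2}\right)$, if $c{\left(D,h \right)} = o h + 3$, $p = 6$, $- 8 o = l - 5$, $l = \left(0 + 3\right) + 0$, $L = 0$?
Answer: $7932$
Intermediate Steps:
$l = 3$ ($l = 3 + 0 = 3$)
$o = \frac{1}{4}$ ($o = - \frac{3 - 5}{8} = \left(- \frac{1}{8}\right) \left(-2\right) = \frac{1}{4} \approx 0.25$)
$c{\left(D,h \right)} = 3 + \frac{h}{4}$ ($c{\left(D,h \right)} = \frac{h}{4} + 3 = 3 + \frac{h}{4}$)
$48 \left(145 + \left(L + c{\left(-5,p \right)}\right)^{2}\right) = 48 \left(145 + \left(0 + \left(3 + \frac{1}{4} \cdot 6\right)\right)^{2}\right) = 48 \left(145 + \left(0 + \left(3 + \frac{3}{2}\right)\right)^{2}\right) = 48 \left(145 + \left(0 + \frac{9}{2}\right)^{2}\right) = 48 \left(145 + \left(\frac{9}{2}\right)^{2}\right) = 48 \left(145 + \frac{81}{4}\right) = 48 \cdot \frac{661}{4} = 7932$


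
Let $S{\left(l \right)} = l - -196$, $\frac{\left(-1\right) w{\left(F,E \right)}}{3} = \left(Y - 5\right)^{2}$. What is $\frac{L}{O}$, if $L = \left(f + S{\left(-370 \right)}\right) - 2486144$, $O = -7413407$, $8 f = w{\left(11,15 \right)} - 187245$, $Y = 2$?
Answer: $\frac{2509727}{7413407} \approx 0.33854$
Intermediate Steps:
$w{\left(F,E \right)} = -27$ ($w{\left(F,E \right)} = - 3 \left(2 - 5\right)^{2} = - 3 \left(-3\right)^{2} = \left(-3\right) 9 = -27$)
$S{\left(l \right)} = 196 + l$ ($S{\left(l \right)} = l + 196 = 196 + l$)
$f = -23409$ ($f = \frac{-27 - 187245}{8} = \frac{1}{8} \left(-187272\right) = -23409$)
$L = -2509727$ ($L = \left(-23409 + \left(196 - 370\right)\right) - 2486144 = \left(-23409 - 174\right) - 2486144 = -23583 - 2486144 = -2509727$)
$\frac{L}{O} = - \frac{2509727}{-7413407} = \left(-2509727\right) \left(- \frac{1}{7413407}\right) = \frac{2509727}{7413407}$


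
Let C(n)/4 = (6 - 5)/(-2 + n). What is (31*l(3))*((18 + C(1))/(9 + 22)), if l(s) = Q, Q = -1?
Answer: -14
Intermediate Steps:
l(s) = -1
C(n) = 4/(-2 + n) (C(n) = 4*((6 - 5)/(-2 + n)) = 4*(1/(-2 + n)) = 4/(-2 + n))
(31*l(3))*((18 + C(1))/(9 + 22)) = (31*(-1))*((18 + 4/(-2 + 1))/(9 + 22)) = -31*(18 + 4/(-1))/31 = -31*(18 + 4*(-1))/31 = -31*(18 - 4)/31 = -434/31 = -31*14/31 = -14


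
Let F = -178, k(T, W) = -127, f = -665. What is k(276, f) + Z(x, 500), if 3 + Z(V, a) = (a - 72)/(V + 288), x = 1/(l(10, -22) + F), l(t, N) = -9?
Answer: -6921114/53855 ≈ -128.51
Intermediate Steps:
x = -1/187 (x = 1/(-9 - 178) = 1/(-187) = -1/187 ≈ -0.0053476)
Z(V, a) = -3 + (-72 + a)/(288 + V) (Z(V, a) = -3 + (a - 72)/(V + 288) = -3 + (-72 + a)/(288 + V))
k(276, f) + Z(x, 500) = -127 + (-936 + 500 - 3*(-1/187))/(288 - 1/187) = -127 + (-936 + 500 + 3/187)/(53855/187) = -127 + (187/53855)*(-81529/187) = -127 - 81529/53855 = -6921114/53855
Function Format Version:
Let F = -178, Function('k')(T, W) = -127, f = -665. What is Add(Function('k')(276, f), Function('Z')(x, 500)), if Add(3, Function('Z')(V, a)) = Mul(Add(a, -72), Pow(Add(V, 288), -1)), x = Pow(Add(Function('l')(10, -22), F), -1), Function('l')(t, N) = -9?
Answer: Rational(-6921114, 53855) ≈ -128.51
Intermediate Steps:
x = Rational(-1, 187) (x = Pow(Add(-9, -178), -1) = Pow(-187, -1) = Rational(-1, 187) ≈ -0.0053476)
Function('Z')(V, a) = Add(-3, Mul(Pow(Add(288, V), -1), Add(-72, a))) (Function('Z')(V, a) = Add(-3, Mul(Add(a, -72), Pow(Add(V, 288), -1))) = Add(-3, Mul(Add(-72, a), Pow(Add(288, V), -1))) = Add(-3, Mul(Pow(Add(288, V), -1), Add(-72, a))))
Add(Function('k')(276, f), Function('Z')(x, 500)) = Add(-127, Mul(Pow(Add(288, Rational(-1, 187)), -1), Add(-936, 500, Mul(-3, Rational(-1, 187))))) = Add(-127, Mul(Pow(Rational(53855, 187), -1), Add(-936, 500, Rational(3, 187)))) = Add(-127, Mul(Rational(187, 53855), Rational(-81529, 187))) = Add(-127, Rational(-81529, 53855)) = Rational(-6921114, 53855)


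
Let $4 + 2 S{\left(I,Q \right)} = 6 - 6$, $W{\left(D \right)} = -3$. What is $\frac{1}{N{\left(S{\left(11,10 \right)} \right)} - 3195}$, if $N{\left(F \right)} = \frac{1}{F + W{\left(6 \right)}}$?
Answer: $- \frac{5}{15976} \approx -0.00031297$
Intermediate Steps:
$S{\left(I,Q \right)} = -2$ ($S{\left(I,Q \right)} = -2 + \frac{6 - 6}{2} = -2 + \frac{1}{2} \cdot 0 = -2 + 0 = -2$)
$N{\left(F \right)} = \frac{1}{-3 + F}$ ($N{\left(F \right)} = \frac{1}{F - 3} = \frac{1}{-3 + F}$)
$\frac{1}{N{\left(S{\left(11,10 \right)} \right)} - 3195} = \frac{1}{\frac{1}{-3 - 2} - 3195} = \frac{1}{\frac{1}{-5} + \left(-3401 + 206\right)} = \frac{1}{- \frac{1}{5} - 3195} = \frac{1}{- \frac{15976}{5}} = - \frac{5}{15976}$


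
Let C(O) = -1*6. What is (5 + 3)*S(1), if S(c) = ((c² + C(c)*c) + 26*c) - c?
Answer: 160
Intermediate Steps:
C(O) = -6
S(c) = c² + 19*c (S(c) = ((c² - 6*c) + 26*c) - c = (c² + 20*c) - c = c² + 19*c)
(5 + 3)*S(1) = (5 + 3)*(1*(19 + 1)) = 8*(1*20) = 8*20 = 160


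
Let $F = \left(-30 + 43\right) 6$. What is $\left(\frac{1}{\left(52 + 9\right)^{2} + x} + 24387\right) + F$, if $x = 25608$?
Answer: $\frac{717533986}{29329} \approx 24465.0$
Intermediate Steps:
$F = 78$ ($F = 13 \cdot 6 = 78$)
$\left(\frac{1}{\left(52 + 9\right)^{2} + x} + 24387\right) + F = \left(\frac{1}{\left(52 + 9\right)^{2} + 25608} + 24387\right) + 78 = \left(\frac{1}{61^{2} + 25608} + 24387\right) + 78 = \left(\frac{1}{3721 + 25608} + 24387\right) + 78 = \left(\frac{1}{29329} + 24387\right) + 78 = \frac{715246324}{29329} + 78 = \frac{717533986}{29329}$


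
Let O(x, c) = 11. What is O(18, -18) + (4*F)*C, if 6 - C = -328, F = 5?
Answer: 6691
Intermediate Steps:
C = 334 (C = 6 - 1*(-328) = 6 + 328 = 334)
O(18, -18) + (4*F)*C = 11 + (4*5)*334 = 11 + 20*334 = 11 + 6680 = 6691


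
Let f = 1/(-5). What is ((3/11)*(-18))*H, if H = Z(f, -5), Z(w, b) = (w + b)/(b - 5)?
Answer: -702/275 ≈ -2.5527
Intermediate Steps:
f = -⅕ ≈ -0.20000
Z(w, b) = (b + w)/(-5 + b)
H = 13/25 (H = (-5 - ⅕)/(-5 - 5) = -26/5/(-10) = -⅒*(-26/5) = 13/25 ≈ 0.52000)
((3/11)*(-18))*H = ((3/11)*(-18))*(13/25) = -54/11*13/25 = -702/275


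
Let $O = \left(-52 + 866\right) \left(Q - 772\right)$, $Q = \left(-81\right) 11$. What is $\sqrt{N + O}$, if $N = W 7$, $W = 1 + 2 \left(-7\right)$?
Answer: $i \sqrt{1353773} \approx 1163.5 i$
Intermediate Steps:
$Q = -891$
$O = -1353682$ ($O = \left(-52 + 866\right) \left(-891 - 772\right) = 814 \left(-1663\right) = -1353682$)
$W = -13$ ($W = 1 - 14 = -13$)
$N = -91$ ($N = \left(-13\right) 7 = -91$)
$\sqrt{N + O} = \sqrt{-91 - 1353682} = \sqrt{-1353773} = i \sqrt{1353773}$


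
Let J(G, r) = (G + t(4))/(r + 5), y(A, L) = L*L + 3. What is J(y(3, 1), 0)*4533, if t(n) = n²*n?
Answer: 308244/5 ≈ 61649.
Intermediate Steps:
t(n) = n³
y(A, L) = 3 + L² (y(A, L) = L² + 3 = 3 + L²)
J(G, r) = (64 + G)/(5 + r) (J(G, r) = (G + 4³)/(r + 5) = (G + 64)/(5 + r) = (64 + G)/(5 + r))
J(y(3, 1), 0)*4533 = ((64 + (3 + 1²))/(5 + 0))*4533 = ((64 + (3 + 1))/5)*4533 = ((64 + 4)/5)*4533 = ((⅕)*68)*4533 = (68/5)*4533 = 308244/5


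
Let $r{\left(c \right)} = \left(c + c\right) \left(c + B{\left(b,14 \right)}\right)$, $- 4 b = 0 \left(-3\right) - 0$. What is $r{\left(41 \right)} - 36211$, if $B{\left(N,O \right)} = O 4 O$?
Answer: $31439$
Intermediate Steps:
$b = 0$ ($b = - \frac{0 \left(-3\right) - 0}{4} = - \frac{0 + 0}{4} = \left(- \frac{1}{4}\right) 0 = 0$)
$B{\left(N,O \right)} = 4 O^{2}$ ($B{\left(N,O \right)} = 4 O O = 4 O^{2}$)
$r{\left(c \right)} = 2 c \left(784 + c\right)$ ($r{\left(c \right)} = \left(c + c\right) \left(c + 4 \cdot 14^{2}\right) = 2 c \left(c + 4 \cdot 196\right) = 2 c \left(c + 784\right) = 2 c \left(784 + c\right)$)
$r{\left(41 \right)} - 36211 = 2 \cdot 41 \left(784 + 41\right) - 36211 = 2 \cdot 41 \cdot 825 - 36211 = 67650 - 36211 = 31439$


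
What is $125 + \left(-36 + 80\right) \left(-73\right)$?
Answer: $-3087$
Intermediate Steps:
$125 + \left(-36 + 80\right) \left(-73\right) = 125 + 44 \left(-73\right) = 125 - 3212 = -3087$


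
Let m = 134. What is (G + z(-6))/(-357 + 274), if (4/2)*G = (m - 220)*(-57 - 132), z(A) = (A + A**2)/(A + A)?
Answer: -16249/166 ≈ -97.885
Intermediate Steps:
z(A) = (A + A**2)/(2*A) (z(A) = (A + A**2)/((2*A)) = (A + A**2)*(1/(2*A)) = (A + A**2)/(2*A))
G = 8127 (G = ((134 - 220)*(-57 - 132))/2 = (-86*(-189))/2 = (1/2)*16254 = 8127)
(G + z(-6))/(-357 + 274) = (8127 + (1/2 + (1/2)*(-6)))/(-357 + 274) = (8127 + (1/2 - 3))/(-83) = (8127 - 5/2)*(-1/83) = (16249/2)*(-1/83) = -16249/166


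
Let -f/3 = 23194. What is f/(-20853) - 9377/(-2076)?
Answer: 37776757/4810092 ≈ 7.8536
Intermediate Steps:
f = -69582 (f = -3*23194 = -69582)
f/(-20853) - 9377/(-2076) = -69582/(-20853) - 9377/(-2076) = -69582*(-1/20853) - 9377*(-1/2076) = 23194/6951 + 9377/2076 = 37776757/4810092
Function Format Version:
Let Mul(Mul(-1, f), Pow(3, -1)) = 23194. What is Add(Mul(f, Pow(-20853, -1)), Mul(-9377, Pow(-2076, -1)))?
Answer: Rational(37776757, 4810092) ≈ 7.8536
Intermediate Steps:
f = -69582 (f = Mul(-3, 23194) = -69582)
Add(Mul(f, Pow(-20853, -1)), Mul(-9377, Pow(-2076, -1))) = Add(Mul(-69582, Pow(-20853, -1)), Mul(-9377, Pow(-2076, -1))) = Add(Mul(-69582, Rational(-1, 20853)), Mul(-9377, Rational(-1, 2076))) = Add(Rational(23194, 6951), Rational(9377, 2076)) = Rational(37776757, 4810092)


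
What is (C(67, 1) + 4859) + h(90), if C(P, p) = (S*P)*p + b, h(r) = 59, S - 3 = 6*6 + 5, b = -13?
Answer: 7853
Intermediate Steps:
S = 44 (S = 3 + (6*6 + 5) = 3 + (36 + 5) = 3 + 41 = 44)
C(P, p) = -13 + 44*P*p (C(P, p) = (44*P)*p - 13 = 44*P*p - 13 = -13 + 44*P*p)
(C(67, 1) + 4859) + h(90) = ((-13 + 44*67*1) + 4859) + 59 = ((-13 + 2948) + 4859) + 59 = (2935 + 4859) + 59 = 7794 + 59 = 7853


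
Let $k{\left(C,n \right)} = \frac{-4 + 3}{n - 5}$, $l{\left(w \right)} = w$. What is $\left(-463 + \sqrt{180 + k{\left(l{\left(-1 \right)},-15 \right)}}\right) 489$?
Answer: $-226407 + \frac{489 \sqrt{18005}}{10} \approx -2.1985 \cdot 10^{5}$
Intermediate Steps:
$k{\left(C,n \right)} = - \frac{1}{-5 + n}$
$\left(-463 + \sqrt{180 + k{\left(l{\left(-1 \right)},-15 \right)}}\right) 489 = \left(-463 + \sqrt{180 - \frac{1}{-5 - 15}}\right) 489 = \left(-463 + \sqrt{180 - \frac{1}{-20}}\right) 489 = \left(-463 + \sqrt{180 - - \frac{1}{20}}\right) 489 = \left(-463 + \sqrt{180 + \frac{1}{20}}\right) 489 = \left(-463 + \sqrt{\frac{3601}{20}}\right) 489 = \left(-463 + \frac{\sqrt{18005}}{10}\right) 489 = -226407 + \frac{489 \sqrt{18005}}{10}$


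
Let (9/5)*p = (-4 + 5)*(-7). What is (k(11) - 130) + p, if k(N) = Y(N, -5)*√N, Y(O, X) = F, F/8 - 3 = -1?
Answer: -1205/9 + 16*√11 ≈ -80.823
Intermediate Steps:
F = 16 (F = 24 + 8*(-1) = 24 - 8 = 16)
Y(O, X) = 16
p = -35/9 (p = 5*((-4 + 5)*(-7))/9 = 5*(1*(-7))/9 = (5/9)*(-7) = -35/9 ≈ -3.8889)
k(N) = 16*√N
(k(11) - 130) + p = (16*√11 - 130) - 35/9 = (-130 + 16*√11) - 35/9 = -1205/9 + 16*√11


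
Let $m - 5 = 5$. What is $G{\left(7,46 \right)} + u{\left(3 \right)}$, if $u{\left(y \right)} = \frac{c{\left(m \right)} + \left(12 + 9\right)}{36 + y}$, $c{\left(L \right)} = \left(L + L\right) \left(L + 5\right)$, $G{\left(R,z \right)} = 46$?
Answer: $\frac{705}{13} \approx 54.231$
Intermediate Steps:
$m = 10$ ($m = 5 + 5 = 10$)
$c{\left(L \right)} = 2 L \left(5 + L\right)$
$u{\left(y \right)} = \frac{321}{36 + y}$ ($u{\left(y \right)} = \frac{2 \cdot 10 \left(5 + 10\right) + \left(12 + 9\right)}{36 + y} = \frac{2 \cdot 10 \cdot 15 + 21}{36 + y} = \frac{300 + 21}{36 + y} = \frac{321}{36 + y}$)
$G{\left(7,46 \right)} + u{\left(3 \right)} = 46 + \frac{321}{36 + 3} = 46 + \frac{321}{39} = 46 + 321 \cdot \frac{1}{39} = 46 + \frac{107}{13} = \frac{705}{13}$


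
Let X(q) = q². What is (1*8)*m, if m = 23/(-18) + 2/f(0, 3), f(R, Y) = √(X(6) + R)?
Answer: -68/9 ≈ -7.5556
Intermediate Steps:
f(R, Y) = √(36 + R) (f(R, Y) = √(6² + R) = √(36 + R))
m = -17/18 (m = 23/(-18) + 2/(√(36 + 0)) = 23*(-1/18) + 2/(√36) = -23/18 + 2/6 = -23/18 + 2*(⅙) = -23/18 + ⅓ = -17/18 ≈ -0.94444)
(1*8)*m = (1*8)*(-17/18) = 8*(-17/18) = -68/9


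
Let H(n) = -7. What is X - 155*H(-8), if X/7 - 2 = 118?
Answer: 1925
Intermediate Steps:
X = 840 (X = 14 + 7*118 = 14 + 826 = 840)
X - 155*H(-8) = 840 - 155*(-7) = 840 + 1085 = 1925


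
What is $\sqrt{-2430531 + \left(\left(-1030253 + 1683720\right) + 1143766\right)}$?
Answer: $i \sqrt{633298} \approx 795.8 i$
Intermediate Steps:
$\sqrt{-2430531 + \left(\left(-1030253 + 1683720\right) + 1143766\right)} = \sqrt{-2430531 + \left(653467 + 1143766\right)} = \sqrt{-2430531 + 1797233} = \sqrt{-633298} = i \sqrt{633298}$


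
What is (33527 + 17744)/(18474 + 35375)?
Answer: 51271/53849 ≈ 0.95213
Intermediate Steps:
(33527 + 17744)/(18474 + 35375) = 51271/53849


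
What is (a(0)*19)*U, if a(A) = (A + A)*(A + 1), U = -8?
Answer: 0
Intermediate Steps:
a(A) = 2*A*(1 + A) (a(A) = (2*A)*(1 + A) = 2*A*(1 + A))
(a(0)*19)*U = ((2*0*(1 + 0))*19)*(-8) = ((2*0*1)*19)*(-8) = (0*19)*(-8) = 0*(-8) = 0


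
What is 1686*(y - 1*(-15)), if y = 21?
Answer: 60696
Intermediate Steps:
1686*(y - 1*(-15)) = 1686*(21 - 1*(-15)) = 1686*(21 + 15) = 1686*36 = 60696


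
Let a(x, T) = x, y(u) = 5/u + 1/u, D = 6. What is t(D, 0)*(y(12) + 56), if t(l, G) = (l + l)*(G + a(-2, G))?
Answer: -1356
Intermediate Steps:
y(u) = 6/u (y(u) = 5/u + 1/u = 6/u)
t(l, G) = 2*l*(-2 + G) (t(l, G) = (l + l)*(G - 2) = (2*l)*(-2 + G) = 2*l*(-2 + G))
t(D, 0)*(y(12) + 56) = (2*6*(-2 + 0))*(6/12 + 56) = (2*6*(-2))*(6*(1/12) + 56) = -24*(½ + 56) = -24*113/2 = -1356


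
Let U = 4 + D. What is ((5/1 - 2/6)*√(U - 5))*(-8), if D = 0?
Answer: -112*I/3 ≈ -37.333*I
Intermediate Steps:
U = 4 (U = 4 + 0 = 4)
((5/1 - 2/6)*√(U - 5))*(-8) = ((5/1 - 2/6)*√(4 - 5))*(-8) = ((5*1 - 2*⅙)*√(-1))*(-8) = ((5 - ⅓)*I)*(-8) = (14*I/3)*(-8) = -112*I/3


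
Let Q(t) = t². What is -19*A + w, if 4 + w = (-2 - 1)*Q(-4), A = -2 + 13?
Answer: -261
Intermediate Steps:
A = 11
w = -52 (w = -4 + (-2 - 1)*(-4)² = -4 - 3*16 = -4 - 48 = -52)
-19*A + w = -19*11 - 52 = -209 - 52 = -261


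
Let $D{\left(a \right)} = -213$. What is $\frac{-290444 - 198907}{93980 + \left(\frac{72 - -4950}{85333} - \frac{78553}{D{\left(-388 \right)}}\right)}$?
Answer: $- \frac{8894409032079}{1714878040255} \approx -5.1866$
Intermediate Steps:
$\frac{-290444 - 198907}{93980 + \left(\frac{72 - -4950}{85333} - \frac{78553}{D{\left(-388 \right)}}\right)} = \frac{-290444 - 198907}{93980 + \left(\frac{72 - -4950}{85333} - \frac{78553}{-213}\right)} = - \frac{489351}{93980 + \left(\left(72 + 4950\right) \frac{1}{85333} - - \frac{78553}{213}\right)} = - \frac{489351}{93980 + \left(5022 \cdot \frac{1}{85333} + \frac{78553}{213}\right)} = - \frac{489351}{93980 + \left(\frac{5022}{85333} + \frac{78553}{213}\right)} = - \frac{489351}{93980 + \frac{6704232835}{18175929}} = - \frac{489351}{\frac{1714878040255}{18175929}} = \left(-489351\right) \frac{18175929}{1714878040255} = - \frac{8894409032079}{1714878040255}$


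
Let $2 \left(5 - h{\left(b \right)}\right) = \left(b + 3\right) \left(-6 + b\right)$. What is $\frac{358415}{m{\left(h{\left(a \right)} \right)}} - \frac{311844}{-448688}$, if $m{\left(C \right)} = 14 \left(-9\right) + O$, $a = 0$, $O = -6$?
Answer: $- \frac{2512114783}{925419} \approx -2714.6$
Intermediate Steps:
$h{\left(b \right)} = 5 - \frac{\left(-6 + b\right) \left(3 + b\right)}{2}$ ($h{\left(b \right)} = 5 - \frac{\left(b + 3\right) \left(-6 + b\right)}{2} = 5 - \frac{\left(3 + b\right) \left(-6 + b\right)}{2} = 5 - \frac{\left(-6 + b\right) \left(3 + b\right)}{2}$)
$m{\left(C \right)} = -132$ ($m{\left(C \right)} = 14 \left(-9\right) - 6 = -126 - 6 = -132$)
$\frac{358415}{m{\left(h{\left(a \right)} \right)}} - \frac{311844}{-448688} = \frac{358415}{-132} - \frac{311844}{-448688} = 358415 \left(- \frac{1}{132}\right) - - \frac{77961}{112172} = - \frac{358415}{132} + \frac{77961}{112172} = - \frac{2512114783}{925419}$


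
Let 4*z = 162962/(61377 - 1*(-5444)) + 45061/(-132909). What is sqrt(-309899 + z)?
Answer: I*sqrt(97771922032738347052165563)/17762224578 ≈ 556.69*I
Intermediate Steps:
z = 18648095377/35524449156 (z = (162962/(61377 - 1*(-5444)) + 45061/(-132909))/4 = (162962/(61377 + 5444) + 45061*(-1/132909))/4 = (162962/66821 - 45061/132909)/4 = (1/4)*(18648095377/8881112289) = 18648095377/35524449156 ≈ 0.52494)
sqrt(-309899 + z) = sqrt(-309899 + 18648095377/35524449156) = sqrt(-11008972620899867/35524449156) = I*sqrt(97771922032738347052165563)/17762224578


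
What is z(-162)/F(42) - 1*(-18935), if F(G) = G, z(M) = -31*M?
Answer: 133382/7 ≈ 19055.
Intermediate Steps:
z(-162)/F(42) - 1*(-18935) = -31*(-162)/42 - 1*(-18935) = 5022*(1/42) + 18935 = 837/7 + 18935 = 133382/7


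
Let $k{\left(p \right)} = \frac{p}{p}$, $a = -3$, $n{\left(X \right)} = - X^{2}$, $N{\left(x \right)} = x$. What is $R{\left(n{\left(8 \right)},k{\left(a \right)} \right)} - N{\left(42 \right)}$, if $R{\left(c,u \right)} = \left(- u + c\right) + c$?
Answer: $-171$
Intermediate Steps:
$k{\left(p \right)} = 1$
$R{\left(c,u \right)} = - u + 2 c$ ($R{\left(c,u \right)} = \left(c - u\right) + c = - u + 2 c$)
$R{\left(n{\left(8 \right)},k{\left(a \right)} \right)} - N{\left(42 \right)} = \left(\left(-1\right) 1 + 2 \left(- 8^{2}\right)\right) - 42 = \left(-1 + 2 \left(\left(-1\right) 64\right)\right) - 42 = \left(-1 + 2 \left(-64\right)\right) - 42 = \left(-1 - 128\right) - 42 = -129 - 42 = -171$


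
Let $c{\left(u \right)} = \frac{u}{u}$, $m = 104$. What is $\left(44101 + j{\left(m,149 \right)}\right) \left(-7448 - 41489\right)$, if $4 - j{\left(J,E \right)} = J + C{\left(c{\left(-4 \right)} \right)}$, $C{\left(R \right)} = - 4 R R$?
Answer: $-2153472685$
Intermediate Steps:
$c{\left(u \right)} = 1$
$C{\left(R \right)} = - 4 R^{2}$
$j{\left(J,E \right)} = 8 - J$ ($j{\left(J,E \right)} = 4 - \left(J - 4 \cdot 1^{2}\right) = 4 - \left(J - 4\right) = 4 - \left(-4 + J\right) = 8 - J$)
$\left(44101 + j{\left(m,149 \right)}\right) \left(-7448 - 41489\right) = \left(44101 + \left(8 - 104\right)\right) \left(-7448 - 41489\right) = \left(44101 + \left(8 - 104\right)\right) \left(-48937\right) = \left(44101 - 96\right) \left(-48937\right) = 44005 \left(-48937\right) = -2153472685$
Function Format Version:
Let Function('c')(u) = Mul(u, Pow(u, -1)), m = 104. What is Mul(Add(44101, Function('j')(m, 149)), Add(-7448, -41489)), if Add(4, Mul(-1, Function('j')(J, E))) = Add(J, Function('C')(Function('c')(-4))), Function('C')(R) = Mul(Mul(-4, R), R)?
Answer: -2153472685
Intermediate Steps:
Function('c')(u) = 1
Function('C')(R) = Mul(-4, Pow(R, 2))
Function('j')(J, E) = Add(8, Mul(-1, J)) (Function('j')(J, E) = Add(4, Mul(-1, Add(J, Mul(-4, Pow(1, 2))))) = Add(4, Mul(-1, Add(J, Mul(-4, 1)))) = Add(4, Mul(-1, Add(J, -4))) = Add(4, Mul(-1, Add(-4, J))) = Add(4, Add(4, Mul(-1, J))) = Add(8, Mul(-1, J)))
Mul(Add(44101, Function('j')(m, 149)), Add(-7448, -41489)) = Mul(Add(44101, Add(8, Mul(-1, 104))), Add(-7448, -41489)) = Mul(Add(44101, Add(8, -104)), -48937) = Mul(Add(44101, -96), -48937) = Mul(44005, -48937) = -2153472685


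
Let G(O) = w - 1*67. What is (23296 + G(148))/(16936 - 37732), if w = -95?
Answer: -11567/10398 ≈ -1.1124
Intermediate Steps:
G(O) = -162 (G(O) = -95 - 1*67 = -95 - 67 = -162)
(23296 + G(148))/(16936 - 37732) = (23296 - 162)/(16936 - 37732) = 23134/(-20796) = 23134*(-1/20796) = -11567/10398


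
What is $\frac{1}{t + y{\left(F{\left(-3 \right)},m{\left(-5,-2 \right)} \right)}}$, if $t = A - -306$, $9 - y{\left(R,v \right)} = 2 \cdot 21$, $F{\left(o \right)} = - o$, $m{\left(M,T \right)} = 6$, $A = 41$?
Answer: $\frac{1}{314} \approx 0.0031847$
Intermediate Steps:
$y{\left(R,v \right)} = -33$ ($y{\left(R,v \right)} = 9 - 2 \cdot 21 = 9 - 42 = -33$)
$t = 347$ ($t = 41 - -306 = 41 + 306 = 347$)
$\frac{1}{t + y{\left(F{\left(-3 \right)},m{\left(-5,-2 \right)} \right)}} = \frac{1}{347 - 33} = \frac{1}{314}$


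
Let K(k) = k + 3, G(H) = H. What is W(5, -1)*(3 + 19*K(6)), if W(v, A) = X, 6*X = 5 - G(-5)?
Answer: 290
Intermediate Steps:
K(k) = 3 + k
X = 5/3 (X = (5 - 1*(-5))/6 = (5 + 5)/6 = (⅙)*10 = 5/3 ≈ 1.6667)
W(v, A) = 5/3
W(5, -1)*(3 + 19*K(6)) = 5*(3 + 19*(3 + 6))/3 = 5*(3 + 19*9)/3 = 5*(3 + 171)/3 = (5/3)*174 = 290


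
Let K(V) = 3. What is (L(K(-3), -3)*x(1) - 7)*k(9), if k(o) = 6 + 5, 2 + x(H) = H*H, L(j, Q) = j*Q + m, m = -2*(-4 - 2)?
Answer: -110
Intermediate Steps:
m = 12 (m = -2*(-6) = 12)
L(j, Q) = 12 + Q*j (L(j, Q) = j*Q + 12 = Q*j + 12 = 12 + Q*j)
x(H) = -2 + H**2 (x(H) = -2 + H*H = -2 + H**2)
k(o) = 11
(L(K(-3), -3)*x(1) - 7)*k(9) = ((12 - 3*3)*(-2 + 1**2) - 7)*11 = ((12 - 9)*(-2 + 1) - 7)*11 = (3*(-1) - 7)*11 = (-3 - 7)*11 = -10*11 = -110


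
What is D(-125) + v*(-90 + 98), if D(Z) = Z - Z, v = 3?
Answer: 24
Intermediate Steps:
D(Z) = 0
D(-125) + v*(-90 + 98) = 0 + 3*(-90 + 98) = 0 + 3*8 = 0 + 24 = 24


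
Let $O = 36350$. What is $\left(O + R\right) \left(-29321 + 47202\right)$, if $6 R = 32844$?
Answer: $747854944$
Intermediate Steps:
$R = 5474$ ($R = \frac{1}{6} \cdot 32844 = 5474$)
$\left(O + R\right) \left(-29321 + 47202\right) = \left(36350 + 5474\right) \left(-29321 + 47202\right) = 41824 \cdot 17881 = 747854944$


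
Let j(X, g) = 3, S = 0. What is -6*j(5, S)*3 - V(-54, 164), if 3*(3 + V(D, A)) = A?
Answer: -317/3 ≈ -105.67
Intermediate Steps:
V(D, A) = -3 + A/3
-6*j(5, S)*3 - V(-54, 164) = -6*3*3 - (-3 + (1/3)*164) = -18*3 - (-3 + 164/3) = -54 - 1*155/3 = -54 - 155/3 = -317/3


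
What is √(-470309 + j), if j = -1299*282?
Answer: I*√836627 ≈ 914.67*I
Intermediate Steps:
j = -366318
√(-470309 + j) = √(-470309 - 366318) = √(-836627) = I*√836627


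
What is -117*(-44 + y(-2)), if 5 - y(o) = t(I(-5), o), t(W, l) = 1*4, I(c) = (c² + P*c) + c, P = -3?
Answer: 5031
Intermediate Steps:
I(c) = c² - 2*c (I(c) = (c² - 3*c) + c = c² - 2*c)
t(W, l) = 4
y(o) = 1 (y(o) = 5 - 1*4 = 5 - 4 = 1)
-117*(-44 + y(-2)) = -117*(-44 + 1) = -117*(-43) = 5031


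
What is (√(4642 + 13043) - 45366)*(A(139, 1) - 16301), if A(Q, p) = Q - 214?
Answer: 742913616 - 49128*√1965 ≈ 7.4074e+8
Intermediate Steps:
A(Q, p) = -214 + Q
(√(4642 + 13043) - 45366)*(A(139, 1) - 16301) = (√(4642 + 13043) - 45366)*((-214 + 139) - 16301) = (√17685 - 45366)*(-75 - 16301) = (3*√1965 - 45366)*(-16376) = (-45366 + 3*√1965)*(-16376) = 742913616 - 49128*√1965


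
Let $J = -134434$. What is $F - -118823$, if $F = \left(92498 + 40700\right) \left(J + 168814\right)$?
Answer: $4579466063$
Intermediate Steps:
$F = 4579347240$ ($F = \left(92498 + 40700\right) \left(-134434 + 168814\right) = 133198 \cdot 34380 = 4579347240$)
$F - -118823 = 4579347240 - -118823 = 4579347240 + 118823 = 4579466063$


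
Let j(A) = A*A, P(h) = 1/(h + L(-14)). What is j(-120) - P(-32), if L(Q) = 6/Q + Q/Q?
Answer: 3168007/220 ≈ 14400.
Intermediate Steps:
L(Q) = 1 + 6/Q (L(Q) = 6/Q + 1 = 1 + 6/Q)
P(h) = 1/(4/7 + h) (P(h) = 1/(h + (6 - 14)/(-14)) = 1/(h - 1/14*(-8)) = 1/(h + 4/7) = 1/(4/7 + h))
j(A) = A**2
j(-120) - P(-32) = (-120)**2 - 7/(4 + 7*(-32)) = 14400 - 7/(4 - 224) = 14400 - 7/(-220) = 14400 - 7*(-1)/220 = 14400 - 1*(-7/220) = 14400 + 7/220 = 3168007/220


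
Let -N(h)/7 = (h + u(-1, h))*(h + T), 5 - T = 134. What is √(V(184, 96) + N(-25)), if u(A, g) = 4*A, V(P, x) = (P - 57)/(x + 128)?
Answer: I*√98035854/56 ≈ 176.81*I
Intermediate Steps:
V(P, x) = (-57 + P)/(128 + x)
T = -129 (T = 5 - 1*134 = 5 - 134 = -129)
N(h) = -7*(-129 + h)*(-4 + h) (N(h) = -7*(h + 4*(-1))*(h - 129) = -7*(h - 4)*(-129 + h) = -7*(-4 + h)*(-129 + h) = -7*(-129 + h)*(-4 + h))
√(V(184, 96) + N(-25)) = √((-57 + 184)/(128 + 96) + (-3612 - 7*(-25)² + 931*(-25))) = √(127/224 + (-3612 - 7*625 - 23275)) = √((1/224)*127 + (-3612 - 4375 - 23275)) = √(127/224 - 31262) = √(-7002561/224) = I*√98035854/56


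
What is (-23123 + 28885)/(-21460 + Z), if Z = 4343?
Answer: -5762/17117 ≈ -0.33662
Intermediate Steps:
(-23123 + 28885)/(-21460 + Z) = (-23123 + 28885)/(-21460 + 4343) = 5762/(-17117) = 5762*(-1/17117) = -5762/17117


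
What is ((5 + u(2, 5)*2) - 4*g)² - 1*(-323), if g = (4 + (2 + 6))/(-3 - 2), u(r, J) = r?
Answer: 16724/25 ≈ 668.96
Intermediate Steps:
g = -12/5 (g = (4 + 8)/(-5) = 12*(-⅕) = -12/5 ≈ -2.4000)
((5 + u(2, 5)*2) - 4*g)² - 1*(-323) = ((5 + 2*2) - 4*(-12/5))² - 1*(-323) = ((5 + 4) + 48/5)² + 323 = (9 + 48/5)² + 323 = (93/5)² + 323 = 8649/25 + 323 = 16724/25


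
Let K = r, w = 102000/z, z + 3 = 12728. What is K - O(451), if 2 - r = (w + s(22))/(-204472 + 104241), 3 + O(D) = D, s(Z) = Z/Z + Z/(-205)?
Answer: -4664536318423/10458603695 ≈ -446.00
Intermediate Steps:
z = 12725 (z = -3 + 12728 = 12725)
s(Z) = 1 - Z/205 (s(Z) = 1 + Z*(-1/205) = 1 - Z/205)
w = 4080/509 (w = 102000/12725 = 102000*(1/12725) = 4080/509 ≈ 8.0157)
O(D) = -3 + D
r = 20918136937/10458603695 (r = 2 - (4080/509 + (1 - 1/205*22))/(-204472 + 104241) = 2 - (4080/509 + (1 - 22/205))/(-100231) = 2 - (4080/509 + 183/205)*(-1)/100231 = 2 - 929547*(-1)/(104345*100231) = 2 - 1*(-929547/10458603695) = 2 + 929547/10458603695 = 20918136937/10458603695 ≈ 2.0001)
K = 20918136937/10458603695 ≈ 2.0001
K - O(451) = 20918136937/10458603695 - (-3 + 451) = 20918136937/10458603695 - 1*448 = 20918136937/10458603695 - 448 = -4664536318423/10458603695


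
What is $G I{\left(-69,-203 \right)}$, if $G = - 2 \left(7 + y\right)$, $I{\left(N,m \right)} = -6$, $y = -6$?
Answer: $12$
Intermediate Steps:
$G = -2$ ($G = - 2 \left(7 - 6\right) = \left(-2\right) 1 = -2$)
$G I{\left(-69,-203 \right)} = \left(-2\right) \left(-6\right) = 12$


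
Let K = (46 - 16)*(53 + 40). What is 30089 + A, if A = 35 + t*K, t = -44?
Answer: -92636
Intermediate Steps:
K = 2790 (K = 30*93 = 2790)
A = -122725 (A = 35 - 44*2790 = 35 - 122760 = -122725)
30089 + A = 30089 - 122725 = -92636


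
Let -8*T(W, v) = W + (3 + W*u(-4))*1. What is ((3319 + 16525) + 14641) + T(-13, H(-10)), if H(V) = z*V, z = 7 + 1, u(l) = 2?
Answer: 68979/2 ≈ 34490.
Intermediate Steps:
z = 8
H(V) = 8*V
T(W, v) = -3/8 - 3*W/8 (T(W, v) = -(W + (3 + W*2)*1)/8 = -(W + (3 + 2*W)*1)/8 = -(W + (3 + 2*W))/8 = -(3 + 3*W)/8 = -3/8 - 3*W/8)
((3319 + 16525) + 14641) + T(-13, H(-10)) = ((3319 + 16525) + 14641) + (-3/8 - 3/8*(-13)) = (19844 + 14641) + (-3/8 + 39/8) = 34485 + 9/2 = 68979/2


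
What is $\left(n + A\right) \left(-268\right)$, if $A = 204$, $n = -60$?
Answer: $-38592$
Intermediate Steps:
$\left(n + A\right) \left(-268\right) = \left(-60 + 204\right) \left(-268\right) = 144 \left(-268\right) = -38592$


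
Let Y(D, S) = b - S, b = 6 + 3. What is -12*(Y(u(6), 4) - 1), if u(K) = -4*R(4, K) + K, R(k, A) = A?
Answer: -48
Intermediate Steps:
b = 9
u(K) = -3*K (u(K) = -4*K + K = -3*K)
Y(D, S) = 9 - S
-12*(Y(u(6), 4) - 1) = -12*((9 - 1*4) - 1) = -12*((9 - 4) - 1) = -12*(5 - 1) = -12*4 = -48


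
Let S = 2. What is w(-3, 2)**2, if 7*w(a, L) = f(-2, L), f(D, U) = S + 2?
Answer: 16/49 ≈ 0.32653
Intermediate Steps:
f(D, U) = 4 (f(D, U) = 2 + 2 = 4)
w(a, L) = 4/7 (w(a, L) = (1/7)*4 = 4/7)
w(-3, 2)**2 = (4/7)**2 = 16/49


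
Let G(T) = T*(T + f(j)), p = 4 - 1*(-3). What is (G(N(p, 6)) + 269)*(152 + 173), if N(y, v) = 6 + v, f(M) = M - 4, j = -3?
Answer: 106925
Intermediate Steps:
p = 7 (p = 4 + 3 = 7)
f(M) = -4 + M
G(T) = T*(-7 + T) (G(T) = T*(T + (-4 - 3)) = T*(T - 7) = T*(-7 + T))
(G(N(p, 6)) + 269)*(152 + 173) = ((6 + 6)*(-7 + (6 + 6)) + 269)*(152 + 173) = (12*(-7 + 12) + 269)*325 = (12*5 + 269)*325 = (60 + 269)*325 = 329*325 = 106925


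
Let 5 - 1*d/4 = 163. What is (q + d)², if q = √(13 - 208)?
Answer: (632 - I*√195)² ≈ 3.9923e+5 - 17651.0*I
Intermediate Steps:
d = -632 (d = 20 - 4*163 = 20 - 652 = -632)
q = I*√195 (q = √(-195) = I*√195 ≈ 13.964*I)
(q + d)² = (I*√195 - 632)² = (-632 + I*√195)²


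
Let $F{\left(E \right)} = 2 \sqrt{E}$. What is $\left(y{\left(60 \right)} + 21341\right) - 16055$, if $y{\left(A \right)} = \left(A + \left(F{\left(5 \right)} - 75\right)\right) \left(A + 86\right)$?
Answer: $3096 + 292 \sqrt{5} \approx 3748.9$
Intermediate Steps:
$y{\left(A \right)} = \left(86 + A\right) \left(-75 + A + 2 \sqrt{5}\right)$ ($y{\left(A \right)} = \left(A - \left(75 - 2 \sqrt{5}\right)\right) \left(A + 86\right) = \left(A - \left(75 - 2 \sqrt{5}\right)\right) \left(86 + A\right) = \left(-75 + A + 2 \sqrt{5}\right) \left(86 + A\right) = \left(86 + A\right) \left(-75 + A + 2 \sqrt{5}\right)$)
$\left(y{\left(60 \right)} + 21341\right) - 16055 = \left(\left(-6450 + 60^{2} + 11 \cdot 60 + 172 \sqrt{5} + 2 \cdot 60 \sqrt{5}\right) + 21341\right) - 16055 = \left(\left(-6450 + 3600 + 660 + 172 \sqrt{5} + 120 \sqrt{5}\right) + 21341\right) - 16055 = \left(\left(-2190 + 292 \sqrt{5}\right) + 21341\right) - 16055 = \left(19151 + 292 \sqrt{5}\right) - 16055 = 3096 + 292 \sqrt{5}$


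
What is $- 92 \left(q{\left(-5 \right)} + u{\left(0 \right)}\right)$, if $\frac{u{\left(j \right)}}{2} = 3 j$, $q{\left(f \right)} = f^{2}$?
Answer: $-2300$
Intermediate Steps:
$u{\left(j \right)} = 6 j$ ($u{\left(j \right)} = 2 \cdot 3 j = 6 j$)
$- 92 \left(q{\left(-5 \right)} + u{\left(0 \right)}\right) = - 92 \left(\left(-5\right)^{2} + 6 \cdot 0\right) = - 92 \left(25 + 0\right) = \left(-92\right) 25 = -2300$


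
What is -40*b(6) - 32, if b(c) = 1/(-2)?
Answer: -12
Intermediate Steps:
b(c) = -1/2
-40*b(6) - 32 = -40*(-1/2) - 32 = 20 - 32 = -12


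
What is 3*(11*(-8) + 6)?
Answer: -246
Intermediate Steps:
3*(11*(-8) + 6) = 3*(-88 + 6) = 3*(-82) = -246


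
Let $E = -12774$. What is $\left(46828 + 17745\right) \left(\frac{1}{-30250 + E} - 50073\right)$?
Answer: $- \frac{139112245443469}{43024} \approx -3.2334 \cdot 10^{9}$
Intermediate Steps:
$\left(46828 + 17745\right) \left(\frac{1}{-30250 + E} - 50073\right) = \left(46828 + 17745\right) \left(\frac{1}{-30250 - 12774} - 50073\right) = 64573 \left(\frac{1}{-43024} - 50073\right) = 64573 \left(- \frac{1}{43024} - 50073\right) = 64573 \left(- \frac{2154340753}{43024}\right) = - \frac{139112245443469}{43024}$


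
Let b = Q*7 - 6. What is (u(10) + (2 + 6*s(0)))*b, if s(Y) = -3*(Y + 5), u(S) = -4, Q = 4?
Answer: -2024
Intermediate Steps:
s(Y) = -15 - 3*Y (s(Y) = -3*(5 + Y) = -15 - 3*Y)
b = 22 (b = 4*7 - 6 = 28 - 6 = 22)
(u(10) + (2 + 6*s(0)))*b = (-4 + (2 + 6*(-15 - 3*0)))*22 = (-4 + (2 + 6*(-15 + 0)))*22 = (-4 + (2 + 6*(-15)))*22 = (-4 + (2 - 90))*22 = (-4 - 88)*22 = -92*22 = -2024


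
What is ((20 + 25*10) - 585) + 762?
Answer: 447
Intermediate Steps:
((20 + 25*10) - 585) + 762 = ((20 + 250) - 585) + 762 = (270 - 585) + 762 = -315 + 762 = 447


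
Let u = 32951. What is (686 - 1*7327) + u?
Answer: 26310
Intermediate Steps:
(686 - 1*7327) + u = (686 - 1*7327) + 32951 = (686 - 7327) + 32951 = -6641 + 32951 = 26310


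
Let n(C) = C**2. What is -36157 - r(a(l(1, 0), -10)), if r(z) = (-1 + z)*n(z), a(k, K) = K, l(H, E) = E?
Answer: -35057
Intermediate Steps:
r(z) = z**2*(-1 + z) (r(z) = (-1 + z)*z**2 = z**2*(-1 + z))
-36157 - r(a(l(1, 0), -10)) = -36157 - (-10)**2*(-1 - 10) = -36157 - 100*(-11) = -36157 - 1*(-1100) = -36157 + 1100 = -35057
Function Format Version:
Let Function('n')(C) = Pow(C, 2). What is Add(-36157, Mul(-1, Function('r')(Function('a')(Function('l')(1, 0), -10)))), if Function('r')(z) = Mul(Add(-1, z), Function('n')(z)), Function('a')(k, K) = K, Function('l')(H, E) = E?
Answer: -35057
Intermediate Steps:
Function('r')(z) = Mul(Pow(z, 2), Add(-1, z)) (Function('r')(z) = Mul(Add(-1, z), Pow(z, 2)) = Mul(Pow(z, 2), Add(-1, z)))
Add(-36157, Mul(-1, Function('r')(Function('a')(Function('l')(1, 0), -10)))) = Add(-36157, Mul(-1, Mul(Pow(-10, 2), Add(-1, -10)))) = Add(-36157, Mul(-1, Mul(100, -11))) = Add(-36157, Mul(-1, -1100)) = Add(-36157, 1100) = -35057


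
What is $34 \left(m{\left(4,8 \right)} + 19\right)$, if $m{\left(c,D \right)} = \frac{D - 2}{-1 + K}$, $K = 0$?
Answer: $442$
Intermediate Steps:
$m{\left(c,D \right)} = 2 - D$ ($m{\left(c,D \right)} = \frac{D - 2}{-1 + 0} = \frac{-2 + D}{-1} = \left(-2 + D\right) \left(-1\right) = 2 - D$)
$34 \left(m{\left(4,8 \right)} + 19\right) = 34 \left(\left(2 - 8\right) + 19\right) = 34 \left(-6 + 19\right) = 34 \cdot 13 = 442$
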